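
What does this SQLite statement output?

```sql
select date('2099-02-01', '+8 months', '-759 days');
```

Adding +8 months to 2099-02-01 gives 2099-10-01.
Applying '-759 days' to 2099-10-01: counting 759 days back gives 2097-09-02.

2097-09-02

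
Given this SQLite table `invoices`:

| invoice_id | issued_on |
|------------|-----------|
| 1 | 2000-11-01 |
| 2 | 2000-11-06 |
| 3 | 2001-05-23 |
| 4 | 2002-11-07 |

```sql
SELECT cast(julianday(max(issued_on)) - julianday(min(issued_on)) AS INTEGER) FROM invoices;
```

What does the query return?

736

MIN = 2000-11-01, MAX = 2002-11-07.
29 days remain in November 2000 after the 1st (30 − 1).
Full months from December 2000 through October 2002 contribute their day counts.
Then 7 days into November 2002.
Total: 29 + 31 + 31 + 28 + 31 + 30 + 31 + 30 + 31 + 31 + 30 + 31 + 30 + 31 + 31 + 28 + 31 + 30 + 31 + 30 + 31 + 31 + 30 + 31 + 7 = 736.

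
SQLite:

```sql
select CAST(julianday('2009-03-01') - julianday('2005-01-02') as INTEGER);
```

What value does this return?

1519

29 days remain in January 2005 after the 2nd (31 − 2).
Full months from February 2005 through February 2009 contribute their day counts.
Then 1 day into March 2009.
Total: 29 + 28 + 31 + 30 + 31 + 30 + 31 + 31 + 30 + 31 + 30 + 31 + 31 + 28 + 31 + 30 + 31 + 30 + 31 + 31 + 30 + 31 + 30 + 31 + 31 + 28 + 31 + 30 + 31 + 30 + 31 + 31 + 30 + 31 + 30 + 31 + 31 + 29 + 31 + 30 + 31 + 30 + 31 + 31 + 30 + 31 + 30 + 31 + 31 + 28 + 1 = 1519.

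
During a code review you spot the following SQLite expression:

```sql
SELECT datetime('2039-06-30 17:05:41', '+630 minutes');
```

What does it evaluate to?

2039-07-01 03:35:41

630 minutes = 10h 30m; +630 minutes from 2039-06-30 17:05:41 is 2039-07-01 03:35:41 (crosses midnight).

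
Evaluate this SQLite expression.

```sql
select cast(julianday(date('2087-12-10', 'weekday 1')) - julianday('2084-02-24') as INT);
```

1390

`weekday 1` advances to the next Monday; 2087-12-10 is a Wednesday, so it moves forward to 2087-12-15.
5 days remain in February 2084 after the 24th (29 − 24).
Full months from March 2084 through November 2087 contribute their day counts.
Then 15 days into December 2087.
Total: 5 + 31 + 30 + 31 + 30 + 31 + 31 + 30 + 31 + 30 + 31 + 31 + 28 + 31 + 30 + 31 + 30 + 31 + 31 + 30 + 31 + 30 + 31 + 31 + 28 + 31 + 30 + 31 + 30 + 31 + 31 + 30 + 31 + 30 + 31 + 31 + 28 + 31 + 30 + 31 + 30 + 31 + 31 + 30 + 31 + 30 + 15 = 1390.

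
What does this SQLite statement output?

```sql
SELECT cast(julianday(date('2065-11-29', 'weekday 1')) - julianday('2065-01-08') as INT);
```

326

`weekday 1` advances to the next Monday; 2065-11-29 is a Sunday, so it moves forward to 2065-11-30.
23 days remain in January 2065 after the 8th (31 − 8).
Full months from February 2065 through October 2065 contribute their day counts.
Then 30 days into November 2065.
Total: 23 + 28 + 31 + 30 + 31 + 30 + 31 + 31 + 30 + 31 + 30 = 326.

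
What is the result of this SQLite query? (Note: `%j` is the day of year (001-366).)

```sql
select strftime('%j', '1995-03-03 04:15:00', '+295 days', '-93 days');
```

264

First apply '+295 days', '-93 days': 1995-03-03 04:15:00 → 1995-09-21 04:15:00.
Day-of-year for 1995-09-21: days since 1995-01-01 inclusive = 264, zero-padded to 264.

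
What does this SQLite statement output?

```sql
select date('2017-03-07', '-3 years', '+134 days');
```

2014-07-19

Adding -3 years to 2017-03-07 gives 2014-03-07.
Applying '+134 days' to 2014-03-07: counting 134 days forward gives 2014-07-19.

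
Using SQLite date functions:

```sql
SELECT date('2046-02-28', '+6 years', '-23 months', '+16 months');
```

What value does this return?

Adding +6 years to 2046-02-28 gives 2052-02-28.
Adding -23 months to 2052-02-28 gives 2050-03-28.
Adding +16 months to 2050-03-28 gives 2051-07-28.

2051-07-28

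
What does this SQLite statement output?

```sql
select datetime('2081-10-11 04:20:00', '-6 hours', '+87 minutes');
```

-6 hours from 2081-10-11 04:20:00 is 2081-10-10 22:20:00 (crosses midnight).
87 minutes = 1h 27m; +87 minutes from 2081-10-10 22:20:00 is 2081-10-10 23:47:00.

2081-10-10 23:47:00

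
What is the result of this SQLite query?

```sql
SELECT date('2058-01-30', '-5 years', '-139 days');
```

2052-09-13

Adding -5 years to 2058-01-30 gives 2053-01-30.
Applying '-139 days' to 2053-01-30: counting 139 days back gives 2052-09-13.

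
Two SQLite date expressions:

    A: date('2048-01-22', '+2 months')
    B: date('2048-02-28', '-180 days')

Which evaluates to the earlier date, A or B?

B

A = 2048-03-22.
B = 2047-09-01.
B is earlier.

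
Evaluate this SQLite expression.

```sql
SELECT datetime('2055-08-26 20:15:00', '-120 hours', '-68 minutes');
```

2055-08-21 19:07:00

-120 hours from 2055-08-26 20:15:00 is 2055-08-21 20:15:00 (crosses midnight).
68 minutes = 1h 8m; -68 minutes from 2055-08-21 20:15:00 is 2055-08-21 19:07:00.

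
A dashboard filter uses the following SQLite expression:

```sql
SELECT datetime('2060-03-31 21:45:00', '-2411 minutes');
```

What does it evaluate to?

2411 minutes = 40h 11m; -2411 minutes from 2060-03-31 21:45:00 is 2060-03-30 05:34:00 (crosses midnight).

2060-03-30 05:34:00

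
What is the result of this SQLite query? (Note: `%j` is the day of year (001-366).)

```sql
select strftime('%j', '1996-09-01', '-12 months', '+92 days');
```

336

First apply '-12 months', '+92 days': 1996-09-01 → 1995-12-02.
Day-of-year for 1995-12-02: days since 1995-01-01 inclusive = 336, zero-padded to 336.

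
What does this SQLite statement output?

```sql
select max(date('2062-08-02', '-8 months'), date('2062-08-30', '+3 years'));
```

date('2062-08-02', '-8 months') → 2061-12-02.
date('2062-08-30', '+3 years') → 2065-08-30.
Later of the two is 2065-08-30.

2065-08-30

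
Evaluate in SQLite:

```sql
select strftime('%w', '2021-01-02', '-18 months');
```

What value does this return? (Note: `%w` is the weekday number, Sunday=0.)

2

First apply '-18 months': 2021-01-02 → 2019-07-02.
2019-07-02 is a Tuesday; with Sunday=0 that is 2.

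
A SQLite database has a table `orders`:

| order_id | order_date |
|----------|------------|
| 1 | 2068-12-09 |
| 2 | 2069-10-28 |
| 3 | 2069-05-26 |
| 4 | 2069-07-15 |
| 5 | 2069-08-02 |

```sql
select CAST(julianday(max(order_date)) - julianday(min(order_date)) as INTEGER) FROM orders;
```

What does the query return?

MIN = 2068-12-09, MAX = 2069-10-28.
22 days remain in December 2068 after the 9th (31 − 9).
Full months from January 2069 through September 2069 contribute their day counts.
Then 28 days into October 2069.
Total: 22 + 31 + 28 + 31 + 30 + 31 + 30 + 31 + 31 + 30 + 28 = 323.

323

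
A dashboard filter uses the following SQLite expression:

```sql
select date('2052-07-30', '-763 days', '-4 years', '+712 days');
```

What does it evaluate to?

Applying '-763 days' to 2052-07-30: counting 763 days back gives 2050-06-28.
Adding -4 years to 2050-06-28 gives 2046-06-28.
Applying '+712 days' to 2046-06-28: counting 712 days forward gives 2048-06-09.

2048-06-09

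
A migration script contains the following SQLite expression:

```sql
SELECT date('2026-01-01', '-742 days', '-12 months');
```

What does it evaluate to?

2022-12-21

Applying '-742 days' to 2026-01-01: counting 742 days back gives 2023-12-21.
Adding -12 months to 2023-12-21 gives 2022-12-21.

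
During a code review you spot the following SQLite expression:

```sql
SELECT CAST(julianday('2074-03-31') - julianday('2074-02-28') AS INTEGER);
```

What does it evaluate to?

31

0 days remain in February 2074 after the 28th (28 − 28).
Then 31 days into March 2074.
Total: 0 + 31 = 31.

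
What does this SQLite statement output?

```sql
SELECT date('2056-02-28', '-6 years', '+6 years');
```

2056-02-28

Adding -6 years to 2056-02-28 gives 2050-02-28.
Adding +6 years to 2050-02-28 gives 2056-02-28.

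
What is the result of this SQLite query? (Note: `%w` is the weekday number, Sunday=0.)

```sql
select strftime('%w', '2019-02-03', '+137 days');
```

4

First apply '+137 days': 2019-02-03 → 2019-06-20.
2019-06-20 is a Thursday; with Sunday=0 that is 4.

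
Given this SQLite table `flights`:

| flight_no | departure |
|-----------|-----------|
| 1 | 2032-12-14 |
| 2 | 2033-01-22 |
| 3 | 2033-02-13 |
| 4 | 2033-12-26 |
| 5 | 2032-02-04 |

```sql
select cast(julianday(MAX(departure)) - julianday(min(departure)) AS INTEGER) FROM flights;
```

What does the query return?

691

MIN = 2032-02-04, MAX = 2033-12-26.
25 days remain in February 2032 after the 4th (29 − 4).
Full months from March 2032 through November 2033 contribute their day counts.
Then 26 days into December 2033.
Total: 25 + 31 + 30 + 31 + 30 + 31 + 31 + 30 + 31 + 30 + 31 + 31 + 28 + 31 + 30 + 31 + 30 + 31 + 31 + 30 + 31 + 30 + 26 = 691.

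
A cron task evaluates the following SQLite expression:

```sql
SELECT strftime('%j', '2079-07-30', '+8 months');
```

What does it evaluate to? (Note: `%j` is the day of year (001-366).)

First apply '+8 months': 2079-07-30 → 2080-03-30.
Day-of-year for 2080-03-30: days since 2080-01-01 inclusive = 90, zero-padded to 090.

090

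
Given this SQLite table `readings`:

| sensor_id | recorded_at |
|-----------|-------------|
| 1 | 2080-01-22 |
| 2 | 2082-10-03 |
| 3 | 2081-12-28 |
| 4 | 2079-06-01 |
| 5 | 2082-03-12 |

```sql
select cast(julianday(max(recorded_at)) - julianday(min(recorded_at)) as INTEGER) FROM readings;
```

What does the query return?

1220

MIN = 2079-06-01, MAX = 2082-10-03.
29 days remain in June 2079 after the 1st (30 − 1).
Full months from July 2079 through September 2082 contribute their day counts.
Then 3 days into October 2082.
Total: 29 + 31 + 31 + 30 + 31 + 30 + 31 + 31 + 29 + 31 + 30 + 31 + 30 + 31 + 31 + 30 + 31 + 30 + 31 + 31 + 28 + 31 + 30 + 31 + 30 + 31 + 31 + 30 + 31 + 30 + 31 + 31 + 28 + 31 + 30 + 31 + 30 + 31 + 31 + 30 + 3 = 1220.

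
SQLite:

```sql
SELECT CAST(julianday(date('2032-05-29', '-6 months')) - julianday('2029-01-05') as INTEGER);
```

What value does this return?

Adding -6 months to 2032-05-29 gives 2031-11-29.
26 days remain in January 2029 after the 5th (31 − 5).
Full months from February 2029 through October 2031 contribute their day counts.
Then 29 days into November 2031.
Total: 26 + 28 + 31 + 30 + 31 + 30 + 31 + 31 + 30 + 31 + 30 + 31 + 31 + 28 + 31 + 30 + 31 + 30 + 31 + 31 + 30 + 31 + 30 + 31 + 31 + 28 + 31 + 30 + 31 + 30 + 31 + 31 + 30 + 31 + 29 = 1058.

1058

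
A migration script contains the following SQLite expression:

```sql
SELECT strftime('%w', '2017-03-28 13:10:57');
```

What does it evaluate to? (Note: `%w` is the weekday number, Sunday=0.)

2017-03-28 is a Tuesday; with Sunday=0 that is 2.

2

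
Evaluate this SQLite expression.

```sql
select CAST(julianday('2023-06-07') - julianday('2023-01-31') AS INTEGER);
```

127

0 days remain in January 2023 after the 31st (31 − 31).
February 2023: 28 days.
March 2023: 31 days.
April 2023: 30 days.
May 2023: 31 days.
Then 7 days into June 2023.
Total: 0 + 28 + 31 + 30 + 31 + 7 = 127.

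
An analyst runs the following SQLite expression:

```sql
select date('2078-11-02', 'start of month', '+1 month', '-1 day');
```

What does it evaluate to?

`start of month` rewinds 2078-11-02 to 2078-11-01.
Adding +1 month to 2078-11-01 gives 2078-12-01.
Going back 1 day from 2078-12-01 reaches 2078-11-30 (last day of November, 30 days).

2078-11-30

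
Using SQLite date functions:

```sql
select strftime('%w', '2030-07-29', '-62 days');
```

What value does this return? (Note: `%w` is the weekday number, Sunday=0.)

2

First apply '-62 days': 2030-07-29 → 2030-05-28.
2030-05-28 is a Tuesday; with Sunday=0 that is 2.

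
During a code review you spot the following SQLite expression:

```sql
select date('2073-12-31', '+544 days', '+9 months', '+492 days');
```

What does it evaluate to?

2077-08-02

Applying '+544 days' to 2073-12-31: counting 544 days forward gives 2075-06-28.
Adding +9 months to 2075-06-28 gives 2076-03-28.
Applying '+492 days' to 2076-03-28: counting 492 days forward gives 2077-08-02.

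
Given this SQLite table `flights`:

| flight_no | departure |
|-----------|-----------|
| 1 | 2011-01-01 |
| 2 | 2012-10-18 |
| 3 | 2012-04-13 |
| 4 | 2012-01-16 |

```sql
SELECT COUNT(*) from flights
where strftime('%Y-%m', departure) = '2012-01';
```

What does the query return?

Rows with year-month 2012-01: 2012-01-16 → 1.

1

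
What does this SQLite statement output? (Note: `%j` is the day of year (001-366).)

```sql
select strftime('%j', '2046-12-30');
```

Day-of-year for 2046-12-30: days since 2046-01-01 inclusive = 364, zero-padded to 364.

364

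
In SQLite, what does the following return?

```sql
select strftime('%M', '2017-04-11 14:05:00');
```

05

`%M` extracts the 2-digit minute: 05.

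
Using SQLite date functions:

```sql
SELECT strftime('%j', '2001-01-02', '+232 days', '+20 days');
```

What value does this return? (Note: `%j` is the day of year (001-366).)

First apply '+232 days', '+20 days': 2001-01-02 → 2001-09-11.
Day-of-year for 2001-09-11: days since 2001-01-01 inclusive = 254, zero-padded to 254.

254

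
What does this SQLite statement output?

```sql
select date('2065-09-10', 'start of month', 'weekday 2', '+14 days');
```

`start of month` rewinds 2065-09-10 to 2065-09-01.
`weekday 2` advances to the next Tuesday; 2065-09-01 is already a Tuesday, so it stays at 2065-09-01.
Advancing 14 more days within September lands on 2065-09-15.

2065-09-15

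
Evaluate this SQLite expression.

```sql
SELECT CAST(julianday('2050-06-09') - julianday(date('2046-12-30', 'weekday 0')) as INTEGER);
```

`weekday 0` advances to the next Sunday; 2046-12-30 is already a Sunday, so it stays at 2046-12-30.
1 day remains in December 2046 after the 30th (31 − 30).
Full months from January 2047 through May 2050 contribute their day counts.
Then 9 days into June 2050.
Total: 1 + 31 + 28 + 31 + 30 + 31 + 30 + 31 + 31 + 30 + 31 + 30 + 31 + 31 + 29 + 31 + 30 + 31 + 30 + 31 + 31 + 30 + 31 + 30 + 31 + 31 + 28 + 31 + 30 + 31 + 30 + 31 + 31 + 30 + 31 + 30 + 31 + 31 + 28 + 31 + 30 + 31 + 9 = 1257.

1257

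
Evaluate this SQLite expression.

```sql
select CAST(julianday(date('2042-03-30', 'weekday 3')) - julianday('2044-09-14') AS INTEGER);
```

`weekday 3` advances to the next Wednesday; 2042-03-30 is a Sunday, so it moves forward to 2042-04-02.
28 days remain in April 2042 after the 2nd (30 − 2).
Full months from May 2042 through August 2044 contribute their day counts.
Then 14 days into September 2044.
Total: 28 + 31 + 30 + 31 + 31 + 30 + 31 + 30 + 31 + 31 + 28 + 31 + 30 + 31 + 30 + 31 + 31 + 30 + 31 + 30 + 31 + 31 + 29 + 31 + 30 + 31 + 30 + 31 + 31 + 14 = 896.
The subtraction is earlier − later, so the result is −896 → -896.

-896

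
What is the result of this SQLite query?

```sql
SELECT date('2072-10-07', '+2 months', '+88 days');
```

Adding +2 months to 2072-10-07 gives 2072-12-07.
Applying '+88 days' to 2072-12-07: counting 88 days forward gives 2073-03-05.

2073-03-05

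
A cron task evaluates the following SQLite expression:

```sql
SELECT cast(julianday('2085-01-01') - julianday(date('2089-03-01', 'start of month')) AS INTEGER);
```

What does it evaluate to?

-1520

`start of month` rewinds 2089-03-01 to 2089-03-01.
30 days remain in January 2085 after the 1st (31 − 1).
Full months from February 2085 through February 2089 contribute their day counts.
Then 1 day into March 2089.
Total: 30 + 28 + 31 + 30 + 31 + 30 + 31 + 31 + 30 + 31 + 30 + 31 + 31 + 28 + 31 + 30 + 31 + 30 + 31 + 31 + 30 + 31 + 30 + 31 + 31 + 28 + 31 + 30 + 31 + 30 + 31 + 31 + 30 + 31 + 30 + 31 + 31 + 29 + 31 + 30 + 31 + 30 + 31 + 31 + 30 + 31 + 30 + 31 + 31 + 28 + 1 = 1520.
The subtraction is earlier − later, so the result is −1520 → -1520.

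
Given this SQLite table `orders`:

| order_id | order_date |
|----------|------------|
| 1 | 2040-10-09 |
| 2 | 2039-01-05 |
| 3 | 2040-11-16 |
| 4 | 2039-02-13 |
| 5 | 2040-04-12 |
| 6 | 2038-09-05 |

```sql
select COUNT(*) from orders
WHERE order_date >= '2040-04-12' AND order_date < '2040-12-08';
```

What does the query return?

3

Rows in [2040-04-12, 2040-12-08): 2040-10-09, 2040-11-16, 2040-04-12 → 3 rows.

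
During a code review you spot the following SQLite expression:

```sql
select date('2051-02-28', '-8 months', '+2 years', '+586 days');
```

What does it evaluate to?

Adding -8 months to 2051-02-28 gives 2050-06-28.
Adding +2 years to 2050-06-28 gives 2052-06-28.
Applying '+586 days' to 2052-06-28: counting 586 days forward gives 2054-02-04.

2054-02-04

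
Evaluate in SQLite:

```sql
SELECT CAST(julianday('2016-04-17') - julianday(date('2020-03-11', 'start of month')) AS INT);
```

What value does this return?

`start of month` rewinds 2020-03-11 to 2020-03-01.
13 days remain in April 2016 after the 17th (30 − 17).
Full months from May 2016 through February 2020 contribute their day counts.
Then 1 day into March 2020.
Total: 13 + 31 + 30 + 31 + 31 + 30 + 31 + 30 + 31 + 31 + 28 + 31 + 30 + 31 + 30 + 31 + 31 + 30 + 31 + 30 + 31 + 31 + 28 + 31 + 30 + 31 + 30 + 31 + 31 + 30 + 31 + 30 + 31 + 31 + 28 + 31 + 30 + 31 + 30 + 31 + 31 + 30 + 31 + 30 + 31 + 31 + 29 + 1 = 1414.
The subtraction is earlier − later, so the result is −1414 → -1414.

-1414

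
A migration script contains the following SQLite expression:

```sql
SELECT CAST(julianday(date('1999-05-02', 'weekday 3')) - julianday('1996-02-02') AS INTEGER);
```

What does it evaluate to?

`weekday 3` advances to the next Wednesday; 1999-05-02 is a Sunday, so it moves forward to 1999-05-05.
27 days remain in February 1996 after the 2nd (29 − 2).
Full months from March 1996 through April 1999 contribute their day counts.
Then 5 days into May 1999.
Total: 27 + 31 + 30 + 31 + 30 + 31 + 31 + 30 + 31 + 30 + 31 + 31 + 28 + 31 + 30 + 31 + 30 + 31 + 31 + 30 + 31 + 30 + 31 + 31 + 28 + 31 + 30 + 31 + 30 + 31 + 31 + 30 + 31 + 30 + 31 + 31 + 28 + 31 + 30 + 5 = 1188.

1188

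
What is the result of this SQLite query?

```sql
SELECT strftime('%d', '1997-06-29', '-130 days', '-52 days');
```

29

First apply '-130 days', '-52 days': 1997-06-29 → 1996-12-29.
`%d` extracts the 2-digit day of month: 29.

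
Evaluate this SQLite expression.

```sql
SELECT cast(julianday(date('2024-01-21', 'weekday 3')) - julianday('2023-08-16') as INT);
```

`weekday 3` advances to the next Wednesday; 2024-01-21 is a Sunday, so it moves forward to 2024-01-24.
15 days remain in August 2023 after the 16th (31 − 16).
September 2023: 30 days.
October 2023: 31 days.
November 2023: 30 days.
December 2023: 31 days.
Then 24 days into January 2024.
Total: 15 + 30 + 31 + 30 + 31 + 24 = 161.

161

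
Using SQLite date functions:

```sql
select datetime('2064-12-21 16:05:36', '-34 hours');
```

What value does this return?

-34 hours from 2064-12-21 16:05:36 is 2064-12-20 06:05:36 (crosses midnight).

2064-12-20 06:05:36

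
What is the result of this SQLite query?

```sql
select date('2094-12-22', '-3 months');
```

2094-09-22

Adding -3 months to 2094-12-22 gives 2094-09-22.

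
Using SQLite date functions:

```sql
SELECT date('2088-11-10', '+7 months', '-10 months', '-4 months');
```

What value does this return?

2088-04-10

Adding +7 months to 2088-11-10 gives 2089-06-10.
Adding -10 months to 2089-06-10 gives 2088-08-10.
Adding -4 months to 2088-08-10 gives 2088-04-10.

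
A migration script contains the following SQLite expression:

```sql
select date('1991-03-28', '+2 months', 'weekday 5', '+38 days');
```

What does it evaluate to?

1991-07-08

Adding +2 months to 1991-03-28 gives 1991-05-28.
`weekday 5` advances to the next Friday; 1991-05-28 is a Tuesday, so it moves forward to 1991-05-31.
May 1991 has 31 days; 0 remain after the 31st, so 1 days reach 1991-06-01.
June 1991 has 30 days; 29 remain after the 1st, so 30 days reach 1991-07-01.
Advancing 7 more days within July lands on 1991-07-08.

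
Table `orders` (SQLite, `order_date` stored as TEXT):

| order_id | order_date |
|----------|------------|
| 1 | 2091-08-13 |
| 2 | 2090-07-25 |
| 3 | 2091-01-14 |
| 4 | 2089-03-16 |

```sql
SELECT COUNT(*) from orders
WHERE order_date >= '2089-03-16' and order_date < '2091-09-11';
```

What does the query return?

4

Rows in [2089-03-16, 2091-09-11): 2091-08-13, 2090-07-25, 2091-01-14, 2089-03-16 → 4 rows.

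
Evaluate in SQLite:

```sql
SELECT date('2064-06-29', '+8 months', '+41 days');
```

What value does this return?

2065-04-11

Adding +8 months to 2064-06-29 targets 2065-02-29. February 2065 has only 28 days, so SQLite normalizes the 1-day overflow forward to 2065-03-01.
Applying '+41 days' to 2065-03-01: counting 41 days forward gives 2065-04-11.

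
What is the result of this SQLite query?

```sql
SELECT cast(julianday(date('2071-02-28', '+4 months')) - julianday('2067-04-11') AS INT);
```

Adding +4 months to 2071-02-28 gives 2071-06-28.
19 days remain in April 2067 after the 11th (30 − 11).
Full months from May 2067 through May 2071 contribute their day counts.
Then 28 days into June 2071.
Total: 19 + 31 + 30 + 31 + 31 + 30 + 31 + 30 + 31 + 31 + 29 + 31 + 30 + 31 + 30 + 31 + 31 + 30 + 31 + 30 + 31 + 31 + 28 + 31 + 30 + 31 + 30 + 31 + 31 + 30 + 31 + 30 + 31 + 31 + 28 + 31 + 30 + 31 + 30 + 31 + 31 + 30 + 31 + 30 + 31 + 31 + 28 + 31 + 30 + 31 + 28 = 1539.

1539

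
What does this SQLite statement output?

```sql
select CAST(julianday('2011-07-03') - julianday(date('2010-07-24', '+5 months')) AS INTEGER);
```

Adding +5 months to 2010-07-24 gives 2010-12-24.
7 days remain in December 2010 after the 24th (31 − 24).
Full months from January 2011 through June 2011 contribute their day counts.
Then 3 days into July 2011.
Total: 7 + 31 + 28 + 31 + 30 + 31 + 30 + 3 = 191.

191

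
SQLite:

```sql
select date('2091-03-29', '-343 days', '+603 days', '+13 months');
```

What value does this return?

2093-01-14

Applying '-343 days' to 2091-03-29: counting 343 days back gives 2090-04-20.
Applying '+603 days' to 2090-04-20: counting 603 days forward gives 2091-12-14.
Adding +13 months to 2091-12-14 gives 2093-01-14.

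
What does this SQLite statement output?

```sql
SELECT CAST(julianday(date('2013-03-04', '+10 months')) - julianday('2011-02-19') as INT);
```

Adding +10 months to 2013-03-04 gives 2014-01-04.
9 days remain in February 2011 after the 19th (28 − 19).
Full months from March 2011 through December 2013 contribute their day counts.
Then 4 days into January 2014.
Total: 9 + 31 + 30 + 31 + 30 + 31 + 31 + 30 + 31 + 30 + 31 + 31 + 29 + 31 + 30 + 31 + 30 + 31 + 31 + 30 + 31 + 30 + 31 + 31 + 28 + 31 + 30 + 31 + 30 + 31 + 31 + 30 + 31 + 30 + 31 + 4 = 1050.

1050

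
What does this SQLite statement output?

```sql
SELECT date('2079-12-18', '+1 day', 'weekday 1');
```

Advancing 1 more day within December lands on 2079-12-19.
`weekday 1` advances to the next Monday; 2079-12-19 is a Tuesday, so it moves forward to 2079-12-25.

2079-12-25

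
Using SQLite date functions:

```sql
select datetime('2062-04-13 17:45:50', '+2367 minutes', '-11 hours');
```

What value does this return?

2367 minutes = 39h 27m; +2367 minutes from 2062-04-13 17:45:50 is 2062-04-15 09:12:50 (crosses midnight).
-11 hours from 2062-04-15 09:12:50 is 2062-04-14 22:12:50 (crosses midnight).

2062-04-14 22:12:50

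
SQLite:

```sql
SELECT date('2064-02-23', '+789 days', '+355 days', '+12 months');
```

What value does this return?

2068-04-12

Applying '+789 days' to 2064-02-23: counting 789 days forward gives 2066-04-22.
Applying '+355 days' to 2066-04-22: counting 355 days forward gives 2067-04-12.
Adding +12 months to 2067-04-12 gives 2068-04-12.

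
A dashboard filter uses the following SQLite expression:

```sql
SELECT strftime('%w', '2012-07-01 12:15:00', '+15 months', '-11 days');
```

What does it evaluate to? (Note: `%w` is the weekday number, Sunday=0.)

First apply '+15 months', '-11 days': 2012-07-01 12:15:00 → 2013-09-20 12:15:00.
2013-09-20 is a Friday; with Sunday=0 that is 5.

5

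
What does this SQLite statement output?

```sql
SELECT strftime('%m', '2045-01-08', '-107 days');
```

09

First apply '-107 days': 2045-01-08 → 2044-09-23.
`%m` extracts the 2-digit month (01-12): 09.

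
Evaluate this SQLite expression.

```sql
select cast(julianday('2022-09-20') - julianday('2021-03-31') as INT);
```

538

0 days remain in March 2021 after the 31st (31 − 31).
Full months from April 2021 through August 2022 contribute their day counts.
Then 20 days into September 2022.
Total: 0 + 30 + 31 + 30 + 31 + 31 + 30 + 31 + 30 + 31 + 31 + 28 + 31 + 30 + 31 + 30 + 31 + 31 + 20 = 538.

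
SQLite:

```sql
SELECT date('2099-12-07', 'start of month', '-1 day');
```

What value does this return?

2099-11-30

`start of month` rewinds 2099-12-07 to 2099-12-01.
Going back 1 day from 2099-12-01 reaches 2099-11-30 (last day of November, 30 days).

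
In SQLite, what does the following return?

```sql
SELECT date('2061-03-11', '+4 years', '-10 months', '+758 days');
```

Adding +4 years to 2061-03-11 gives 2065-03-11.
Adding -10 months to 2065-03-11 gives 2064-05-11.
Applying '+758 days' to 2064-05-11: counting 758 days forward gives 2066-06-08.

2066-06-08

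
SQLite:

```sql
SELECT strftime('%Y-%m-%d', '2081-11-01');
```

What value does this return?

`%Y-%m-%d` extracts the ISO date: 2081-11-01.

2081-11-01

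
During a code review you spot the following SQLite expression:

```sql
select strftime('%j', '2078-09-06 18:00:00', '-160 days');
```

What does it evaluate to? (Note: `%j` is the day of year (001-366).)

089

First apply '-160 days': 2078-09-06 18:00:00 → 2078-03-30 18:00:00.
Day-of-year for 2078-03-30: days since 2078-01-01 inclusive = 89, zero-padded to 089.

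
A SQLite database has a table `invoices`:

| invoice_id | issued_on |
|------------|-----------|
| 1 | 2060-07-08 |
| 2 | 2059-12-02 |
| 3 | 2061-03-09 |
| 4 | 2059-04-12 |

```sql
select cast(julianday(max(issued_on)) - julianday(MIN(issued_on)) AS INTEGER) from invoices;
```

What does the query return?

697

MIN = 2059-04-12, MAX = 2061-03-09.
18 days remain in April 2059 after the 12th (30 − 12).
Full months from May 2059 through February 2061 contribute their day counts.
Then 9 days into March 2061.
Total: 18 + 31 + 30 + 31 + 31 + 30 + 31 + 30 + 31 + 31 + 29 + 31 + 30 + 31 + 30 + 31 + 31 + 30 + 31 + 30 + 31 + 31 + 28 + 9 = 697.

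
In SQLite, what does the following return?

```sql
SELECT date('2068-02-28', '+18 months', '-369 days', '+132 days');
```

2069-01-03

Adding +18 months to 2068-02-28 gives 2069-08-28.
Applying '-369 days' to 2069-08-28: counting 369 days back gives 2068-08-24.
Applying '+132 days' to 2068-08-24: counting 132 days forward gives 2069-01-03.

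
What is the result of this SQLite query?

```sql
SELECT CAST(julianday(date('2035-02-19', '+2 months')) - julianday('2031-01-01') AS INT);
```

1569

Adding +2 months to 2035-02-19 gives 2035-04-19.
30 days remain in January 2031 after the 1st (31 − 1).
Full months from February 2031 through March 2035 contribute their day counts.
Then 19 days into April 2035.
Total: 30 + 28 + 31 + 30 + 31 + 30 + 31 + 31 + 30 + 31 + 30 + 31 + 31 + 29 + 31 + 30 + 31 + 30 + 31 + 31 + 30 + 31 + 30 + 31 + 31 + 28 + 31 + 30 + 31 + 30 + 31 + 31 + 30 + 31 + 30 + 31 + 31 + 28 + 31 + 30 + 31 + 30 + 31 + 31 + 30 + 31 + 30 + 31 + 31 + 28 + 31 + 19 = 1569.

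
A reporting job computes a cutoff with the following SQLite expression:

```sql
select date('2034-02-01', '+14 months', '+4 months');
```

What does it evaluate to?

2035-08-01

Adding +14 months to 2034-02-01 gives 2035-04-01.
Adding +4 months to 2035-04-01 gives 2035-08-01.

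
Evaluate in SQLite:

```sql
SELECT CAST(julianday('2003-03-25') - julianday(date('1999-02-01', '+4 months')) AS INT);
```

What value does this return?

1393

Adding +4 months to 1999-02-01 gives 1999-06-01.
29 days remain in June 1999 after the 1st (30 − 1).
Full months from July 1999 through February 2003 contribute their day counts.
Then 25 days into March 2003.
Total: 29 + 31 + 31 + 30 + 31 + 30 + 31 + 31 + 29 + 31 + 30 + 31 + 30 + 31 + 31 + 30 + 31 + 30 + 31 + 31 + 28 + 31 + 30 + 31 + 30 + 31 + 31 + 30 + 31 + 30 + 31 + 31 + 28 + 31 + 30 + 31 + 30 + 31 + 31 + 30 + 31 + 30 + 31 + 31 + 28 + 25 = 1393.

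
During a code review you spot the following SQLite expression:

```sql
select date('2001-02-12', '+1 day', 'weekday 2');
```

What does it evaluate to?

Advancing 1 more day within February lands on 2001-02-13.
`weekday 2` advances to the next Tuesday; 2001-02-13 is already a Tuesday, so it stays at 2001-02-13.

2001-02-13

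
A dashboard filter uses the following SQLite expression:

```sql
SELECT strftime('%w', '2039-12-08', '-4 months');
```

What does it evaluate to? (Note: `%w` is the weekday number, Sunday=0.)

First apply '-4 months': 2039-12-08 → 2039-08-08.
2039-08-08 is a Monday; with Sunday=0 that is 1.

1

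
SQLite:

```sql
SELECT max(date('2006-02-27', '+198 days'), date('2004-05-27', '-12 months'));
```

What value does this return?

2006-09-13

date('2006-02-27', '+198 days') → 2006-09-13.
date('2004-05-27', '-12 months') → 2003-05-27.
Later of the two is 2006-09-13.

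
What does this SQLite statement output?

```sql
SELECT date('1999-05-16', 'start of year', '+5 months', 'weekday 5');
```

`start of year` rewinds 1999-05-16 to 1999-01-01.
Adding +5 months to 1999-01-01 gives 1999-06-01.
`weekday 5` advances to the next Friday; 1999-06-01 is a Tuesday, so it moves forward to 1999-06-04.

1999-06-04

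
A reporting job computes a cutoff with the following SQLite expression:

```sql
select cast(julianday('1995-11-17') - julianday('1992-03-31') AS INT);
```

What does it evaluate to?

1326

0 days remain in March 1992 after the 31st (31 − 31).
Full months from April 1992 through October 1995 contribute their day counts.
Then 17 days into November 1995.
Total: 0 + 30 + 31 + 30 + 31 + 31 + 30 + 31 + 30 + 31 + 31 + 28 + 31 + 30 + 31 + 30 + 31 + 31 + 30 + 31 + 30 + 31 + 31 + 28 + 31 + 30 + 31 + 30 + 31 + 31 + 30 + 31 + 30 + 31 + 31 + 28 + 31 + 30 + 31 + 30 + 31 + 31 + 30 + 31 + 17 = 1326.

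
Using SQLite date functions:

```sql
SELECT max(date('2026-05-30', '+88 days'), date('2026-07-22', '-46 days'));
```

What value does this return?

date('2026-05-30', '+88 days') → 2026-08-26.
date('2026-07-22', '-46 days') → 2026-06-06.
Later of the two is 2026-08-26.

2026-08-26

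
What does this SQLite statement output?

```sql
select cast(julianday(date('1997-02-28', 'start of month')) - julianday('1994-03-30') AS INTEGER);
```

`start of month` rewinds 1997-02-28 to 1997-02-01.
1 day remains in March 1994 after the 30th (31 − 30).
Full months from April 1994 through January 1997 contribute their day counts.
Then 1 day into February 1997.
Total: 1 + 30 + 31 + 30 + 31 + 31 + 30 + 31 + 30 + 31 + 31 + 28 + 31 + 30 + 31 + 30 + 31 + 31 + 30 + 31 + 30 + 31 + 31 + 29 + 31 + 30 + 31 + 30 + 31 + 31 + 30 + 31 + 30 + 31 + 31 + 1 = 1039.

1039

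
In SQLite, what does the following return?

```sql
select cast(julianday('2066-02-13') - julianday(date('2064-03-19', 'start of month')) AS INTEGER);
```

`start of month` rewinds 2064-03-19 to 2064-03-01.
30 days remain in March 2064 after the 1st (31 − 1).
Full months from April 2064 through January 2066 contribute their day counts.
Then 13 days into February 2066.
Total: 30 + 30 + 31 + 30 + 31 + 31 + 30 + 31 + 30 + 31 + 31 + 28 + 31 + 30 + 31 + 30 + 31 + 31 + 30 + 31 + 30 + 31 + 31 + 13 = 714.

714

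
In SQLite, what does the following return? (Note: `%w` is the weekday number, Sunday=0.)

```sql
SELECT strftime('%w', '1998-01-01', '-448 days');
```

4

First apply '-448 days': 1998-01-01 → 1996-10-10.
1996-10-10 is a Thursday; with Sunday=0 that is 4.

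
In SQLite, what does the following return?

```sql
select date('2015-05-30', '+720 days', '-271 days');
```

Applying '+720 days' to 2015-05-30: counting 720 days forward gives 2017-05-19.
Applying '-271 days' to 2017-05-19: counting 271 days back gives 2016-08-21.

2016-08-21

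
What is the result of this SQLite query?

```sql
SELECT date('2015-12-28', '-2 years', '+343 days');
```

2014-12-06

Adding -2 years to 2015-12-28 gives 2013-12-28.
Applying '+343 days' to 2013-12-28: counting 343 days forward gives 2014-12-06.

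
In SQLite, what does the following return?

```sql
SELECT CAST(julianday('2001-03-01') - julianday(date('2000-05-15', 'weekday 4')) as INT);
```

`weekday 4` advances to the next Thursday; 2000-05-15 is a Monday, so it moves forward to 2000-05-18.
13 days remain in May 2000 after the 18th (31 − 18).
Full months from June 2000 through February 2001 contribute their day counts.
Then 1 day into March 2001.
Total: 13 + 30 + 31 + 31 + 30 + 31 + 30 + 31 + 31 + 28 + 1 = 287.

287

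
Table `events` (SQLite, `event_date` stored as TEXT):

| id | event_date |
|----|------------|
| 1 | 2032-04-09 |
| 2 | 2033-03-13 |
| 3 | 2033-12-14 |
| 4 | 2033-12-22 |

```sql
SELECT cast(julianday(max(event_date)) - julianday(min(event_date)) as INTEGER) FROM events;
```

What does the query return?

MIN = 2032-04-09, MAX = 2033-12-22.
21 days remain in April 2032 after the 9th (30 − 9).
Full months from May 2032 through November 2033 contribute their day counts.
Then 22 days into December 2033.
Total: 21 + 31 + 30 + 31 + 31 + 30 + 31 + 30 + 31 + 31 + 28 + 31 + 30 + 31 + 30 + 31 + 31 + 30 + 31 + 30 + 22 = 622.

622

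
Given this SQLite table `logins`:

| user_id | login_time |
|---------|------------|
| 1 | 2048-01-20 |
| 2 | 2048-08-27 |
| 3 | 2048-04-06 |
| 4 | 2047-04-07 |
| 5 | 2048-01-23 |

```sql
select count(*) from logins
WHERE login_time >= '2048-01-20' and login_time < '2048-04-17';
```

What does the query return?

Rows in [2048-01-20, 2048-04-17): 2048-01-20, 2048-04-06, 2048-01-23 → 3 rows.

3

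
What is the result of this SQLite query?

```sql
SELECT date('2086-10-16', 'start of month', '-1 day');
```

2086-09-30

`start of month` rewinds 2086-10-16 to 2086-10-01.
Going back 1 day from 2086-10-01 reaches 2086-09-30 (last day of September, 30 days).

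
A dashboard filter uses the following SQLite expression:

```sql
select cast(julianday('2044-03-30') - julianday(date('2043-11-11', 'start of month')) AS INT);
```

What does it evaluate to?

`start of month` rewinds 2043-11-11 to 2043-11-01.
29 days remain in November 2043 after the 1st (30 − 1).
December 2043: 31 days.
January 2044: 31 days.
February 2044: 29 days (leap year).
Then 30 days into March 2044.
Total: 29 + 31 + 31 + 29 + 30 = 150.

150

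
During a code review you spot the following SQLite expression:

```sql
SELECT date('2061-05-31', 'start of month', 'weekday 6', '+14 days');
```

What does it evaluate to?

2061-05-21

`start of month` rewinds 2061-05-31 to 2061-05-01.
`weekday 6` advances to the next Saturday; 2061-05-01 is a Sunday, so it moves forward to 2061-05-07.
Advancing 14 more days within May lands on 2061-05-21.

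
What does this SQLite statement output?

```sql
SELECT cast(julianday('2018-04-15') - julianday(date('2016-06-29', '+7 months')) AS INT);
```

441

Adding +7 months to 2016-06-29 gives 2017-01-29.
2 days remain in January 2017 after the 29th (31 − 29).
Full months from February 2017 through March 2018 contribute their day counts.
Then 15 days into April 2018.
Total: 2 + 28 + 31 + 30 + 31 + 30 + 31 + 31 + 30 + 31 + 30 + 31 + 31 + 28 + 31 + 15 = 441.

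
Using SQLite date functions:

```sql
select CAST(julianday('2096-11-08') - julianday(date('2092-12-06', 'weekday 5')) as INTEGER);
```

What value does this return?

`weekday 5` advances to the next Friday; 2092-12-06 is a Saturday, so it moves forward to 2092-12-12.
19 days remain in December 2092 after the 12th (31 − 12).
Full months from January 2093 through October 2096 contribute their day counts.
Then 8 days into November 2096.
Total: 19 + 31 + 28 + 31 + 30 + 31 + 30 + 31 + 31 + 30 + 31 + 30 + 31 + 31 + 28 + 31 + 30 + 31 + 30 + 31 + 31 + 30 + 31 + 30 + 31 + 31 + 28 + 31 + 30 + 31 + 30 + 31 + 31 + 30 + 31 + 30 + 31 + 31 + 29 + 31 + 30 + 31 + 30 + 31 + 31 + 30 + 31 + 8 = 1427.

1427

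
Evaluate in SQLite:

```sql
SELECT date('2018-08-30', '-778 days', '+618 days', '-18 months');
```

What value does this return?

Applying '-778 days' to 2018-08-30: counting 778 days back gives 2016-07-13.
Applying '+618 days' to 2016-07-13: counting 618 days forward gives 2018-03-23.
Adding -18 months to 2018-03-23 gives 2016-09-23.

2016-09-23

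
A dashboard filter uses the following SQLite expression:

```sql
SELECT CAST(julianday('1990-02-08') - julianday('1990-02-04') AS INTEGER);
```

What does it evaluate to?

Both dates are in February 1990: 8 − 4 = 4.

4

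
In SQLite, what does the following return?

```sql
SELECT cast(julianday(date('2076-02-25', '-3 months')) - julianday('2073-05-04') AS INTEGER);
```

935

Adding -3 months to 2076-02-25 gives 2075-11-25.
27 days remain in May 2073 after the 4th (31 − 4).
Full months from June 2073 through October 2075 contribute their day counts.
Then 25 days into November 2075.
Total: 27 + 30 + 31 + 31 + 30 + 31 + 30 + 31 + 31 + 28 + 31 + 30 + 31 + 30 + 31 + 31 + 30 + 31 + 30 + 31 + 31 + 28 + 31 + 30 + 31 + 30 + 31 + 31 + 30 + 31 + 25 = 935.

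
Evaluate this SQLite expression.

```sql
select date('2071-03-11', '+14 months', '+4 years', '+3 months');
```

Adding +14 months to 2071-03-11 gives 2072-05-11.
Adding +4 years to 2072-05-11 gives 2076-05-11.
Adding +3 months to 2076-05-11 gives 2076-08-11.

2076-08-11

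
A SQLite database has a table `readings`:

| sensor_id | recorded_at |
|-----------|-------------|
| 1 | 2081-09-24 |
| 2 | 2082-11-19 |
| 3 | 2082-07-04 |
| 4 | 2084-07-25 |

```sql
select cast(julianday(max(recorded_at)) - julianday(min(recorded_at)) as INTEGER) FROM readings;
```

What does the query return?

MIN = 2081-09-24, MAX = 2084-07-25.
6 days remain in September 2081 after the 24th (30 − 24).
Full months from October 2081 through June 2084 contribute their day counts.
Then 25 days into July 2084.
Total: 6 + 31 + 30 + 31 + 31 + 28 + 31 + 30 + 31 + 30 + 31 + 31 + 30 + 31 + 30 + 31 + 31 + 28 + 31 + 30 + 31 + 30 + 31 + 31 + 30 + 31 + 30 + 31 + 31 + 29 + 31 + 30 + 31 + 30 + 25 = 1035.

1035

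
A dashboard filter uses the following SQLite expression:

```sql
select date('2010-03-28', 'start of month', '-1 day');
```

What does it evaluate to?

2010-02-28

`start of month` rewinds 2010-03-28 to 2010-03-01.
Going back 1 day from 2010-03-01 reaches 2010-02-28 (last day of February, 28 days).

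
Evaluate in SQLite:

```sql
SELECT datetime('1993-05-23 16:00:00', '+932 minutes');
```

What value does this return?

932 minutes = 15h 32m; +932 minutes from 1993-05-23 16:00:00 is 1993-05-24 07:32:00 (crosses midnight).

1993-05-24 07:32:00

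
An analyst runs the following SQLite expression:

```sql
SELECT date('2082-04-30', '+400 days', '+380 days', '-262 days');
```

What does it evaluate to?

2083-09-30

Applying '+400 days' to 2082-04-30: counting 400 days forward gives 2083-06-04.
Applying '+380 days' to 2083-06-04: counting 380 days forward gives 2084-06-18.
Applying '-262 days' to 2084-06-18: counting 262 days back gives 2083-09-30.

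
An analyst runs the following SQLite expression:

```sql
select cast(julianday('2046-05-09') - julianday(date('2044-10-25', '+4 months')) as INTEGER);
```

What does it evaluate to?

438

Adding +4 months to 2044-10-25 gives 2045-02-25.
3 days remain in February 2045 after the 25th (28 − 25).
Full months from March 2045 through April 2046 contribute their day counts.
Then 9 days into May 2046.
Total: 3 + 31 + 30 + 31 + 30 + 31 + 31 + 30 + 31 + 30 + 31 + 31 + 28 + 31 + 30 + 9 = 438.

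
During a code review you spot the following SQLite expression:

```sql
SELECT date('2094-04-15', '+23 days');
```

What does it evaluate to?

2094-05-08

April 2094 has 30 days; 15 remain after the 15th, so 16 days reach 2094-05-01.
Advancing 7 more days within May lands on 2094-05-08.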